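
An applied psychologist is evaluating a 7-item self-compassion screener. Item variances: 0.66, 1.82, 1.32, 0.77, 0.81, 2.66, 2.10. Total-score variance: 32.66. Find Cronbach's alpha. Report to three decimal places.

α = 0.804

Σσᵢ² = 0.66 + 1.82 + 1.32 + 0.77 + 0.81 + 2.66 + 2.10 = 10.14
α = (k/(k−1))·(1 − Σσᵢ²/Var(T)) = (7/6)·(1 − 10.14/32.66) = 0.804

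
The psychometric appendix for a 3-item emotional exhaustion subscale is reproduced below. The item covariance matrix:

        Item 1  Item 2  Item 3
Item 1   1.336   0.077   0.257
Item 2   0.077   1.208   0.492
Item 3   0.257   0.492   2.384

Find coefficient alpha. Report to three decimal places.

sum of item variances = 1.336 + 1.208 + 2.384 = 4.928
Σ_{i<j} σ_ij = 0.826
Var(T) = 4.928 + 2 × 0.826 = 6.580
α = (k/(k−1))·(1 − sum of item variances/Var(T)) = (3/2)·(1 − 4.928/6.580) = 0.377

coefficient alpha = 0.377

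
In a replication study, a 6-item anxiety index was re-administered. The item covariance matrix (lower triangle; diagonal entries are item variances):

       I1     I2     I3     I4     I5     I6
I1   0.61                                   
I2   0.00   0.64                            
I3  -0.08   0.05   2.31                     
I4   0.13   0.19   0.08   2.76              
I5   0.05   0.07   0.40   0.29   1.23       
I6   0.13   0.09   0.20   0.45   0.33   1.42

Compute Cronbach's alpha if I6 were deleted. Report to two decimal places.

Remaining items: I1, I2, I3, I4, I5 (k = 5).
sum of item variances = 0.61 + 0.64 + 2.31 + 2.76 + 1.23 = 7.55
σ²_T = 7.55 + 2 × 1.18 = 9.91
α (item deleted) = (5/4)·(1 − 7.55/9.91) = 0.30

Cronbach's alpha = 0.30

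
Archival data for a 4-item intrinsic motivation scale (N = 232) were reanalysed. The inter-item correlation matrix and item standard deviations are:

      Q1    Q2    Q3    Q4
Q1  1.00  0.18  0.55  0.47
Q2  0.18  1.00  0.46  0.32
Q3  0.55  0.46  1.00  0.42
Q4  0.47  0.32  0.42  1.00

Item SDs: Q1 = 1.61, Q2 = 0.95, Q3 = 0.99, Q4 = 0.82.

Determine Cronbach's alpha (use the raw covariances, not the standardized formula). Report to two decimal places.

Σσ²ᵢ = 1.61² + 0.95² + 0.99² + 0.82² = 5.1471
Covariances σ_ij = r_ij · s_i · s_j:
  σ(Q1,Q2) = 0.18 × 1.61 × 0.95 = 0.2753
  σ(Q1,Q3) = 0.55 × 1.61 × 0.99 = 0.8766
  σ(Q1,Q4) = 0.47 × 1.61 × 0.82 = 0.6205
  σ(Q2,Q3) = 0.46 × 0.95 × 0.99 = 0.4326
  σ(Q2,Q4) = 0.32 × 0.95 × 0.82 = 0.2493
  σ(Q3,Q4) = 0.42 × 0.99 × 0.82 = 0.3410
σ²_T = Σσ²ᵢ + 2·Σσ_ij = 5.1471 + 2 × 2.7953 = 10.7377
α = (4/3)·(1 − 5.1471/10.7377) = 0.69

α = 0.69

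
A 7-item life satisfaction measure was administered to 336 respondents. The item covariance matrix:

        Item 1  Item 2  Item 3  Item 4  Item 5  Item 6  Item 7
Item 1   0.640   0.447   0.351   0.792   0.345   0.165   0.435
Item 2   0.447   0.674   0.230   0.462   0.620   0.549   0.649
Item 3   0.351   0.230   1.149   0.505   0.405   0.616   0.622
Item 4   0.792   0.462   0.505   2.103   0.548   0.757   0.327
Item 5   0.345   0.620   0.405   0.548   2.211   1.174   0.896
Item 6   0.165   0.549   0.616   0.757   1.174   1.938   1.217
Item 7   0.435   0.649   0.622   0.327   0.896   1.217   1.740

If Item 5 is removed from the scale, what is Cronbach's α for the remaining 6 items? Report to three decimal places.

Cronbach's α = 0.796

Remaining items: Item 1, Item 2, Item 3, Item 4, Item 6, Item 7 (k = 6).
sum of item variances = 0.640 + 0.674 + 1.149 + 2.103 + 1.938 + 1.740 = 8.244
Var(T) = 8.244 + 2 × 8.124 = 24.492
α (item deleted) = (6/5)·(1 − 8.244/24.492) = 0.796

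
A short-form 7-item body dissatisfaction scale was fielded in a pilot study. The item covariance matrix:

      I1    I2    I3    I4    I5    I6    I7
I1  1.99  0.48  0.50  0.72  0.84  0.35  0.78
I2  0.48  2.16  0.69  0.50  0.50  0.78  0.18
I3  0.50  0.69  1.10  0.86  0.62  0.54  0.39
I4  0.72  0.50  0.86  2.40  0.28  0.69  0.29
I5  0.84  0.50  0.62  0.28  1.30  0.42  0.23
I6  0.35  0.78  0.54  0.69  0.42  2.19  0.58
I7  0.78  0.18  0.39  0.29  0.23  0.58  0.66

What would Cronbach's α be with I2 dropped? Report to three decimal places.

α = 0.752

Remaining items: I1, I3, I4, I5, I6, I7 (k = 6).
sum of item variances = 1.99 + 1.10 + 2.40 + 1.30 + 2.19 + 0.66 = 9.64
total variance = 9.64 + 2 × 8.09 = 25.82
α (item deleted) = (6/5)·(1 − 9.64/25.82) = 0.752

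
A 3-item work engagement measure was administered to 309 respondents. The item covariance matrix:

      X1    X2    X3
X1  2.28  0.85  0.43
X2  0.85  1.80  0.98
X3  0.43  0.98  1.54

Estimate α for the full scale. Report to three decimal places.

sum of item variances = 2.28 + 1.80 + 1.54 = 5.62
Σ_{i<j} σ_ij = 2.26
σ²_T = 5.62 + 2 × 2.26 = 10.14
α = (k/(k−1))·(1 − sum of item variances/σ²_T) = (3/2)·(1 − 5.62/10.14) = 0.669

α = 0.669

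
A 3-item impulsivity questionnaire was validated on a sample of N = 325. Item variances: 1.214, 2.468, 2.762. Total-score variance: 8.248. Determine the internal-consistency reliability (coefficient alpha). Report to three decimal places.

sum of item variances = 1.214 + 2.468 + 2.762 = 6.444
α = (k/(k−1))·(1 − sum of item variances/Var(T)) = (3/2)·(1 − 6.444/8.248) = 0.328

α = 0.328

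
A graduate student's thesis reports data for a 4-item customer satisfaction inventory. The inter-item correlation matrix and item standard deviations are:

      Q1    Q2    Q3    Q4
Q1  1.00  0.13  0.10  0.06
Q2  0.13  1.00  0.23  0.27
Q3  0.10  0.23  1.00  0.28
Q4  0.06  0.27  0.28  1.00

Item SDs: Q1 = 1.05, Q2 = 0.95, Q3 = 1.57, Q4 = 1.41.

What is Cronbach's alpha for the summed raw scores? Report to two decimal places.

Σσ²ᵢ = 1.05² + 0.95² + 1.57² + 1.41² = 6.4580
Covariances σ_ij = r_ij · s_i · s_j:
  σ(Q1,Q2) = 0.13 × 1.05 × 0.95 = 0.1297
  σ(Q1,Q3) = 0.10 × 1.05 × 1.57 = 0.1649
  σ(Q1,Q4) = 0.06 × 1.05 × 1.41 = 0.0888
  σ(Q2,Q3) = 0.23 × 0.95 × 1.57 = 0.3430
  σ(Q2,Q4) = 0.27 × 0.95 × 1.41 = 0.3617
  σ(Q3,Q4) = 0.28 × 1.57 × 1.41 = 0.6198
σ²_T = Σσ²ᵢ + 2·Σσ_ij = 6.4580 + 2 × 1.7079 = 9.8738
α = (4/3)·(1 − 6.4580/9.8738) = 0.46

Cronbach's alpha = 0.46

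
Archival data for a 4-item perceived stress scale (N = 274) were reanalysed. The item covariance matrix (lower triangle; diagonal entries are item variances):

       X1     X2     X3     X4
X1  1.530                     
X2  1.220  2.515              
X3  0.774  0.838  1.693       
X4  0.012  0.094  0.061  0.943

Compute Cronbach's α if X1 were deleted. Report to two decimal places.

Remaining items: X2, X3, X4 (k = 3).
ΣVar(i) = 2.515 + 1.693 + 0.943 = 5.151
total variance = 5.151 + 2 × 0.993 = 7.137
α (item deleted) = (3/2)·(1 − 5.151/7.137) = 0.42

α = 0.42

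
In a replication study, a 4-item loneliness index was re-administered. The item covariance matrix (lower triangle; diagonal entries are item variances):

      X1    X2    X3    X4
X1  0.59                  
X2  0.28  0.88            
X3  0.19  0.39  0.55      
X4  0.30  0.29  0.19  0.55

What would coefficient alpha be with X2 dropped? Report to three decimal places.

Remaining items: X1, X3, X4 (k = 3).
Σσ²ᵢ = 0.59 + 0.55 + 0.55 = 1.69
Var(T) = 1.69 + 2 × 0.68 = 3.05
α (item deleted) = (3/2)·(1 − 1.69/3.05) = 0.669

coefficient alpha = 0.669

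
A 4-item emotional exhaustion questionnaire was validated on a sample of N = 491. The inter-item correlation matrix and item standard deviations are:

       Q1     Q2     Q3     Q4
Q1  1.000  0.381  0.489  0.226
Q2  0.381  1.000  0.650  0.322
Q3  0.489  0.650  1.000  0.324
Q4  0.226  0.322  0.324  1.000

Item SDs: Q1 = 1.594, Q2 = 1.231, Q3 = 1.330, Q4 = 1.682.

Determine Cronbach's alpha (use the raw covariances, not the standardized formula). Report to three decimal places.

α = 0.704

Σσ²ᵢ = 1.594² + 1.231² + 1.330² + 1.682² = 8.6542
Covariances σ_ij = r_ij · s_i · s_j:
  σ(Q1,Q2) = 0.381 × 1.594 × 1.231 = 0.7476
  σ(Q1,Q3) = 0.489 × 1.594 × 1.330 = 1.0367
  σ(Q1,Q4) = 0.226 × 1.594 × 1.682 = 0.6059
  σ(Q2,Q3) = 0.650 × 1.231 × 1.330 = 1.0642
  σ(Q2,Q4) = 0.322 × 1.231 × 1.682 = 0.6667
  σ(Q3,Q4) = 0.324 × 1.330 × 1.682 = 0.7248
σ²_T = Σσ²ᵢ + 2·Σσ_ij = 8.6542 + 2 × 4.8459 = 18.3460
α = (4/3)·(1 − 8.6542/18.3460) = 0.704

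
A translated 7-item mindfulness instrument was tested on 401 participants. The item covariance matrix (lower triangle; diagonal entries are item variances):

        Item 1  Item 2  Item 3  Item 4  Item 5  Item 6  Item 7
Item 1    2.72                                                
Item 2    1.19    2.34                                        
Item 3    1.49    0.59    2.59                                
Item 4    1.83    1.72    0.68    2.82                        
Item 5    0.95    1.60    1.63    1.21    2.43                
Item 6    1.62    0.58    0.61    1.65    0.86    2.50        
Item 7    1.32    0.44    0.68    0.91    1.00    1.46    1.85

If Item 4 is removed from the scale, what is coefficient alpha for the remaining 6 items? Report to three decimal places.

α = 0.827

Remaining items: Item 1, Item 2, Item 3, Item 5, Item 6, Item 7 (k = 6).
sum of item variances = 2.72 + 2.34 + 2.59 + 2.43 + 2.50 + 1.85 = 14.43
σ²_total = 14.43 + 2 × 16.02 = 46.47
α (item deleted) = (6/5)·(1 − 14.43/46.47) = 0.827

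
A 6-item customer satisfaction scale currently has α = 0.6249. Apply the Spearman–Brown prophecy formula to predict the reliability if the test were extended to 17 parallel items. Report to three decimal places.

Length factor m = 17/6 = 2.8333
α' = m·α / (1 + (m−1)·α)
   = 17/6 × 0.6249 / (1 + (17/6 − 1) × 0.6249)
   = 1.7706 / 2.1456 = 0.825

predicted reliability = 0.825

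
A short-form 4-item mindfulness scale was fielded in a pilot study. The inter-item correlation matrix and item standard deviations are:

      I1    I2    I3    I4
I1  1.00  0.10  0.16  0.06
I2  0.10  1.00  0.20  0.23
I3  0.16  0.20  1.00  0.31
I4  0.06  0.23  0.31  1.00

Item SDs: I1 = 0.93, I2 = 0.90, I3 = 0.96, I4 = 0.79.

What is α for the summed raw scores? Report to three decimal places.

Σσ²ᵢ = 0.93² + 0.90² + 0.96² + 0.79² = 3.2206
Covariances σ_ij = r_ij · s_i · s_j:
  σ(I1,I2) = 0.10 × 0.93 × 0.90 = 0.0837
  σ(I1,I3) = 0.16 × 0.93 × 0.96 = 0.1428
  σ(I1,I4) = 0.06 × 0.93 × 0.79 = 0.0441
  σ(I2,I3) = 0.20 × 0.90 × 0.96 = 0.1728
  σ(I2,I4) = 0.23 × 0.90 × 0.79 = 0.1635
  σ(I3,I4) = 0.31 × 0.96 × 0.79 = 0.2351
σ²_T = Σσ²ᵢ + 2·Σσ_ij = 3.2206 + 2 × 0.8420 = 4.9046
α = (4/3)·(1 − 3.2206/4.9046) = 0.458

α = 0.458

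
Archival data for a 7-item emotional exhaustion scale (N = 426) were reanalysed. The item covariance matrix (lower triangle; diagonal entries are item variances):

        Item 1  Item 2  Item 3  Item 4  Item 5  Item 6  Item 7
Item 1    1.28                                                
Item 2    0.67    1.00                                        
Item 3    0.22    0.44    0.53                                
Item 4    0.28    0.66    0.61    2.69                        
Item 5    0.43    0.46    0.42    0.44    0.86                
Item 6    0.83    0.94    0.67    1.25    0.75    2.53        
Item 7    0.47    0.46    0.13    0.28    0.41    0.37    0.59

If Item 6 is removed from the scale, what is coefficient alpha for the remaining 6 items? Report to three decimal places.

α = 0.777

Remaining items: Item 1, Item 2, Item 3, Item 4, Item 5, Item 7 (k = 6).
ΣVar(i) = 1.28 + 1.00 + 0.53 + 2.69 + 0.86 + 0.59 = 6.95
σ²_total = 6.95 + 2 × 6.38 = 19.71
α (item deleted) = (6/5)·(1 − 6.95/19.71) = 0.777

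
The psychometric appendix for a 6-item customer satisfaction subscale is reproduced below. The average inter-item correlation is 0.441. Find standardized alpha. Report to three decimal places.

Standardized α = k·r̄ / (1 + (k−1)·r̄) = 6 × 0.441 / (1 + 5 × 0.441)
  = 2.6460 / 3.2050 = 0.826

standardized alpha = 0.826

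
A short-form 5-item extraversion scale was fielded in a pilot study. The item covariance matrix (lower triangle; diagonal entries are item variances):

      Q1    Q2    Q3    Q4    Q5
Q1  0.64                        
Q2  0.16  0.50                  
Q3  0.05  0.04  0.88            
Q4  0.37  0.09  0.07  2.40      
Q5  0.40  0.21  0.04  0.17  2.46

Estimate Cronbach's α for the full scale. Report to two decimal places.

Σσᵢ² = 0.64 + 0.50 + 0.88 + 2.40 + 2.46 = 6.88
Sum of off-diagonal covariances = 1.60
σ²_total = 6.88 + 2 × 1.60 = 10.08
α = (k/(k−1))·(1 − Σσᵢ²/σ²_total) = (5/4)·(1 − 6.88/10.08) = 0.40

α = 0.40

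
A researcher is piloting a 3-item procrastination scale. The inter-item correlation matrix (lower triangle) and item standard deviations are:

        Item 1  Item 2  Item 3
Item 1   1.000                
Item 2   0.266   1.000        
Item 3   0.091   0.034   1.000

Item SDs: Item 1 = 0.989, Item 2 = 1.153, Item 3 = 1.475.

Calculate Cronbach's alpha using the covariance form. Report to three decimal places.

α = 0.271

Σσ²ᵢ = 0.989² + 1.153² + 1.475² = 4.4832
Covariances σ_ij = r_ij · s_i · s_j:
  σ(Item 1,Item 2) = 0.266 × 0.989 × 1.153 = 0.3033
  σ(Item 1,Item 3) = 0.091 × 0.989 × 1.475 = 0.1327
  σ(Item 2,Item 3) = 0.034 × 1.153 × 1.475 = 0.0578
σ²_T = Σσ²ᵢ + 2·Σσ_ij = 4.4832 + 2 × 0.4938 = 5.4708
α = (3/2)·(1 − 4.4832/5.4708) = 0.271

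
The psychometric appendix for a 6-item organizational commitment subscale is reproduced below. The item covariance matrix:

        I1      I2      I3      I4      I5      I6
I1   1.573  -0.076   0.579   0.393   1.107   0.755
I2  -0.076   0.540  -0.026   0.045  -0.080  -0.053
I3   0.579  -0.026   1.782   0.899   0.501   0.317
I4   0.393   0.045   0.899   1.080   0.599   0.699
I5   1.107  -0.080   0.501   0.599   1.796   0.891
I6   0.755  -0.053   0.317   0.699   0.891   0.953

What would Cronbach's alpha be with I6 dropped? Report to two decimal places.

Cronbach's alpha = 0.67

Remaining items: I1, I2, I3, I4, I5 (k = 5).
Σσ²ᵢ = 1.573 + 0.540 + 1.782 + 1.080 + 1.796 = 6.771
total variance = 6.771 + 2 × 3.941 = 14.653
α (item deleted) = (5/4)·(1 − 6.771/14.653) = 0.67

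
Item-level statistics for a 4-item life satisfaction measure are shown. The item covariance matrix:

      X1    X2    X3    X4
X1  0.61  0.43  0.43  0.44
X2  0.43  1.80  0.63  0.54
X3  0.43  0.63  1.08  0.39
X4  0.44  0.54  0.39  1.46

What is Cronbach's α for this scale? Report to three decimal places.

α = 0.715

Σσᵢ² = 0.61 + 1.80 + 1.08 + 1.46 = 4.95
Sum of off-diagonal covariances = 2.86
total variance = 4.95 + 2 × 2.86 = 10.67
α = (k/(k−1))·(1 − Σσᵢ²/total variance) = (4/3)·(1 − 4.95/10.67) = 0.715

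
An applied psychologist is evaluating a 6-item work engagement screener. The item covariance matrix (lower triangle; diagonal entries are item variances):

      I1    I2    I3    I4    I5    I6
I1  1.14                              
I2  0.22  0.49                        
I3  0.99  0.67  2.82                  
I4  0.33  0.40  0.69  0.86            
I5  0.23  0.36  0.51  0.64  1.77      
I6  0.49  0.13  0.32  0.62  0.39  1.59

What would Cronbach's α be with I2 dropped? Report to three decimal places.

Cronbach's α = 0.700

Remaining items: I1, I3, I4, I5, I6 (k = 5).
Σσ²ᵢ = 1.14 + 2.82 + 0.86 + 1.77 + 1.59 = 8.18
Var(T) = 8.18 + 2 × 5.21 = 18.60
α (item deleted) = (5/4)·(1 − 8.18/18.60) = 0.700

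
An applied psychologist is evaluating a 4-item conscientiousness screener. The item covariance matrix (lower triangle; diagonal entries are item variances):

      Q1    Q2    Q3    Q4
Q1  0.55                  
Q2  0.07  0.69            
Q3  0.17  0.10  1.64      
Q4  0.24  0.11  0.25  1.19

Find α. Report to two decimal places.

Σσᵢ² = 0.55 + 0.69 + 1.64 + 1.19 = 4.07
Sum of the distinct covariances = 0.94
σ²_T = 4.07 + 2 × 0.94 = 5.95
α = (k/(k−1))·(1 − Σσᵢ²/σ²_T) = (4/3)·(1 − 4.07/5.95) = 0.42

α = 0.42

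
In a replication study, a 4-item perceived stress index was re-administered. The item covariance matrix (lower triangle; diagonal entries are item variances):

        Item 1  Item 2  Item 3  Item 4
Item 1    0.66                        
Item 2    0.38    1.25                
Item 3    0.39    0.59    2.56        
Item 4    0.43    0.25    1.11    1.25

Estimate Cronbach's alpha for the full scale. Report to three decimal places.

Σσᵢ² = 0.66 + 1.25 + 2.56 + 1.25 = 5.72
Σ_{i<j} σ_ij = 3.15
σ²_total = 5.72 + 2 × 3.15 = 12.02
α = (k/(k−1))·(1 − Σσᵢ²/σ²_total) = (4/3)·(1 − 5.72/12.02) = 0.699

α = 0.699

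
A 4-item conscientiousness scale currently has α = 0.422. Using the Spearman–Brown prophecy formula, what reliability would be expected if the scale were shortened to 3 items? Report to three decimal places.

predicted reliability = 0.354

Length factor m = 3/4 = 0.7500
α' = m·α / (1 − (1−m)·α)
   = 3/4 × 0.422 / (1 − (1 − 3/4) × 0.422)
   = 0.3165 / 0.8945 = 0.354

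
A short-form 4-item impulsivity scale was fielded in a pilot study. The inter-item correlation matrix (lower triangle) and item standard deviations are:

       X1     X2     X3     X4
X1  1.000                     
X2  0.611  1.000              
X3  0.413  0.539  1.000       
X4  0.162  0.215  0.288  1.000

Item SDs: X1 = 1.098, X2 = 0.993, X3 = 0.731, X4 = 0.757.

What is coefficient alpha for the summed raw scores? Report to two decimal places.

Σσ²ᵢ = 1.098² + 0.993² + 0.731² + 0.757² = 3.2991
Covariances σ_ij = r_ij · s_i · s_j:
  σ(X1,X2) = 0.611 × 1.098 × 0.993 = 0.6662
  σ(X1,X3) = 0.413 × 1.098 × 0.731 = 0.3315
  σ(X1,X4) = 0.162 × 1.098 × 0.757 = 0.1347
  σ(X2,X3) = 0.539 × 0.993 × 0.731 = 0.3913
  σ(X2,X4) = 0.215 × 0.993 × 0.757 = 0.1616
  σ(X3,X4) = 0.288 × 0.731 × 0.757 = 0.1594
σ²_T = Σσ²ᵢ + 2·Σσ_ij = 3.2991 + 2 × 1.8447 = 6.9885
α = (4/3)·(1 − 3.2991/6.9885) = 0.70

coefficient alpha = 0.70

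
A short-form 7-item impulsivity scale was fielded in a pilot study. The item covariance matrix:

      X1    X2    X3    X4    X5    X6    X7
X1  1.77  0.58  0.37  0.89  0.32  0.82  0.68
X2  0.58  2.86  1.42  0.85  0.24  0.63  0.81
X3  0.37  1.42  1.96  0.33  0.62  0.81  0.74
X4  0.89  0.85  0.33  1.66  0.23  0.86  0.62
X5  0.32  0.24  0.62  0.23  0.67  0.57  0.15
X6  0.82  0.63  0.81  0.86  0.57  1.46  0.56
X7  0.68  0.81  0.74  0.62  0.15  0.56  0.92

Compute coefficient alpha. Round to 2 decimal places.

coefficient alpha = 0.82

Σσ²ᵢ = 1.77 + 2.86 + 1.96 + 1.66 + 0.67 + 1.46 + 0.92 = 11.30
Sum of the distinct covariances = 13.10
total variance = 11.30 + 2 × 13.10 = 37.50
α = (k/(k−1))·(1 − Σσ²ᵢ/total variance) = (7/6)·(1 − 11.30/37.50) = 0.82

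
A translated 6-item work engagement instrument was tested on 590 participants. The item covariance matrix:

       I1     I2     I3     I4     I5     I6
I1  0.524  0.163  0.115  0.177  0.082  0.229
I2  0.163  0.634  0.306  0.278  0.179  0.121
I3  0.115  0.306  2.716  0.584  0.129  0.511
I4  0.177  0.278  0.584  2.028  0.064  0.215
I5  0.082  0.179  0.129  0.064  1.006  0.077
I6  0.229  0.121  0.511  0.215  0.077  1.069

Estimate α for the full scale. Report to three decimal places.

Σσ²ᵢ = 0.524 + 0.634 + 2.716 + 2.028 + 1.006 + 1.069 = 7.977
Sum of off-diagonal covariances = 3.230
total variance = 7.977 + 2 × 3.230 = 14.437
α = (k/(k−1))·(1 − Σσ²ᵢ/total variance) = (6/5)·(1 − 7.977/14.437) = 0.537

α = 0.537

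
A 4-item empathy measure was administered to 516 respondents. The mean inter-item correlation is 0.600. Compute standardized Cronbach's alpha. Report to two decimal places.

Standardized α = k·r̄ / (1 + (k−1)·r̄) = 4 × 0.600 / (1 + 3 × 0.600)
  = 2.4000 / 2.8000 = 0.86

α = 0.86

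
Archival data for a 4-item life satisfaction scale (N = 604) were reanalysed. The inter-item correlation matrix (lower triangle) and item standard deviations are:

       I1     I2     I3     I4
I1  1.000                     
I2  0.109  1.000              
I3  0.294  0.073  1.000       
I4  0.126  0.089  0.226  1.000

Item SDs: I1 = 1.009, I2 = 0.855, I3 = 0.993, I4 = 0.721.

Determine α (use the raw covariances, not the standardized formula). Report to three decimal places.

α = 0.424

Σσ²ᵢ = 1.009² + 0.855² + 0.993² + 0.721² = 3.2550
Covariances σ_ij = r_ij · s_i · s_j:
  σ(I1,I2) = 0.109 × 1.009 × 0.855 = 0.0940
  σ(I1,I3) = 0.294 × 1.009 × 0.993 = 0.2946
  σ(I1,I4) = 0.126 × 1.009 × 0.721 = 0.0917
  σ(I2,I3) = 0.073 × 0.855 × 0.993 = 0.0620
  σ(I2,I4) = 0.089 × 0.855 × 0.721 = 0.0549
  σ(I3,I4) = 0.226 × 0.993 × 0.721 = 0.1618
σ²_T = Σσ²ᵢ + 2·Σσ_ij = 3.2550 + 2 × 0.7590 = 4.7730
α = (4/3)·(1 − 3.2550/4.7730) = 0.424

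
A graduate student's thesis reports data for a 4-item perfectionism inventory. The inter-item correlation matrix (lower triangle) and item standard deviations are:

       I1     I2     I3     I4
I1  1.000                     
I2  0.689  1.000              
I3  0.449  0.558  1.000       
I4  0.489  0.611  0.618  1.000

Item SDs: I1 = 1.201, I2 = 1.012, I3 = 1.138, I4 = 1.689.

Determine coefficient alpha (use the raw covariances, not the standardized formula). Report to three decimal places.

coefficient alpha = 0.822

Σσ²ᵢ = 1.201² + 1.012² + 1.138² + 1.689² = 6.6143
Covariances σ_ij = r_ij · s_i · s_j:
  σ(I1,I2) = 0.689 × 1.201 × 1.012 = 0.8374
  σ(I1,I3) = 0.449 × 1.201 × 1.138 = 0.6137
  σ(I1,I4) = 0.489 × 1.201 × 1.689 = 0.9919
  σ(I2,I3) = 0.558 × 1.012 × 1.138 = 0.6426
  σ(I2,I4) = 0.611 × 1.012 × 1.689 = 1.0444
  σ(I3,I4) = 0.618 × 1.138 × 1.689 = 1.1878
σ²_T = Σσ²ᵢ + 2·Σσ_ij = 6.6143 + 2 × 5.3178 = 17.2499
α = (4/3)·(1 − 6.6143/17.2499) = 0.822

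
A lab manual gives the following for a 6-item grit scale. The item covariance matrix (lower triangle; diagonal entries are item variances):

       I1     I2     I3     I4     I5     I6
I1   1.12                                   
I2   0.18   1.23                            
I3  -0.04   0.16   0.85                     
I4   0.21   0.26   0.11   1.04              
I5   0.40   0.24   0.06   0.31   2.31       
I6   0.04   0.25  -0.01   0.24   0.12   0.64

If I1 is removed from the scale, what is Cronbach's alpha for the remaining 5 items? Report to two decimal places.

Remaining items: I2, I3, I4, I5, I6 (k = 5).
ΣVar(i) = 1.23 + 0.85 + 1.04 + 2.31 + 0.64 = 6.07
total variance = 6.07 + 2 × 1.74 = 9.55
α (item deleted) = (5/4)·(1 − 6.07/9.55) = 0.46

Cronbach's alpha = 0.46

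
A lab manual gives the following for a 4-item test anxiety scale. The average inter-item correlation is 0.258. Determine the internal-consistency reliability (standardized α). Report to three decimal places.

Standardized α = k·r̄ / (1 + (k−1)·r̄) = 4 × 0.258 / (1 + 3 × 0.258)
  = 1.0320 / 1.7740 = 0.582

standardized α = 0.582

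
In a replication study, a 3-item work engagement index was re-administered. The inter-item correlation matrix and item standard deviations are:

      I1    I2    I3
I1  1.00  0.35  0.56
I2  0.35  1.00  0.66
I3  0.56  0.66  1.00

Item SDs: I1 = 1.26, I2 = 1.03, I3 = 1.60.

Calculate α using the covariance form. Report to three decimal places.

Σσ²ᵢ = 1.26² + 1.03² + 1.60² = 5.2085
Covariances σ_ij = r_ij · s_i · s_j:
  σ(I1,I2) = 0.35 × 1.26 × 1.03 = 0.4542
  σ(I1,I3) = 0.56 × 1.26 × 1.60 = 1.1290
  σ(I2,I3) = 0.66 × 1.03 × 1.60 = 1.0877
σ²_T = Σσ²ᵢ + 2·Σσ_ij = 5.2085 + 2 × 2.6709 = 10.5503
α = (3/2)·(1 − 5.2085/10.5503) = 0.759

α = 0.759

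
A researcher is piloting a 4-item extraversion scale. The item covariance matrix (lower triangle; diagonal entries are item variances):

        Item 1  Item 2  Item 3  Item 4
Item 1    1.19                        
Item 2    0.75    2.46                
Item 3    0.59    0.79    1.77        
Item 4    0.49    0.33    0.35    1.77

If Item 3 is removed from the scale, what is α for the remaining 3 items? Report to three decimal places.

Remaining items: Item 1, Item 2, Item 4 (k = 3).
sum of item variances = 1.19 + 2.46 + 1.77 = 5.42
total variance = 5.42 + 2 × 1.57 = 8.56
α (item deleted) = (3/2)·(1 − 5.42/8.56) = 0.550

α = 0.550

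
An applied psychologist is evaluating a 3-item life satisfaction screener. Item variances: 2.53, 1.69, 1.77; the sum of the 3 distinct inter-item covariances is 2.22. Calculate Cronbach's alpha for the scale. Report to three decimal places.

α = 0.639

sum of item variances = 2.53 + 1.69 + 1.77 = 5.99
Sum of distinct covariances = 2.22
σ²_T = sum of item variances + 2·Σcov = 5.99 + 2 × 2.22 = 10.43
α = (3/2)·(1 − 5.99/10.43) = 0.639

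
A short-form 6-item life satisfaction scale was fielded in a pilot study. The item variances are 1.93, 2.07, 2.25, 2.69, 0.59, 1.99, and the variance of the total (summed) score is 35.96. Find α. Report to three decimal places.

ΣVar(i) = 1.93 + 2.07 + 2.25 + 2.69 + 0.59 + 1.99 = 11.52
α = (k/(k−1))·(1 − ΣVar(i)/Var(T)) = (6/5)·(1 − 11.52/35.96) = 0.816

α = 0.816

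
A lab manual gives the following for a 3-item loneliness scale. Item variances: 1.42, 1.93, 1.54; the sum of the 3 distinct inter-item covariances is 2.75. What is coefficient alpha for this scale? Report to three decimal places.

sum of item variances = 1.42 + 1.93 + 1.54 = 4.89
Sum of distinct covariances = 2.75
σ²_T = sum of item variances + 2·Σcov = 4.89 + 2 × 2.75 = 10.39
α = (3/2)·(1 − 4.89/10.39) = 0.794

coefficient alpha = 0.794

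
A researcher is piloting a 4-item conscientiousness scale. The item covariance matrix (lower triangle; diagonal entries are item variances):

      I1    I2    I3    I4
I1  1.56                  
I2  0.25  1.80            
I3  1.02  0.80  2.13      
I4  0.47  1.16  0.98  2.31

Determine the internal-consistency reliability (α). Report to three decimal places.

α = 0.727

Σσᵢ² = 1.56 + 1.80 + 2.13 + 2.31 = 7.80
Sum of off-diagonal covariances = 4.68
Var(T) = 7.80 + 2 × 4.68 = 17.16
α = (k/(k−1))·(1 − Σσᵢ²/Var(T)) = (4/3)·(1 − 7.80/17.16) = 0.727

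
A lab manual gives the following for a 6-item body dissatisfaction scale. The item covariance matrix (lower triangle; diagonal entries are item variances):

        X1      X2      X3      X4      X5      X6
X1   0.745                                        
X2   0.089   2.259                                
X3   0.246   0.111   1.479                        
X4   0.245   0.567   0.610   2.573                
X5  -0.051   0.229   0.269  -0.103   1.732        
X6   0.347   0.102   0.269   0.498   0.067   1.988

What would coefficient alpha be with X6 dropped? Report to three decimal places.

Remaining items: X1, X2, X3, X4, X5 (k = 5).
Σσᵢ² = 0.745 + 2.259 + 1.479 + 2.573 + 1.732 = 8.788
σ²_total = 8.788 + 2 × 2.212 = 13.212
α (item deleted) = (5/4)·(1 − 8.788/13.212) = 0.419

α = 0.419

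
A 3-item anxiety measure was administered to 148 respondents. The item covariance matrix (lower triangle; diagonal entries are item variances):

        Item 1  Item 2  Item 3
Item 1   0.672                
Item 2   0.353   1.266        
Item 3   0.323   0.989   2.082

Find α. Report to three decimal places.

α = 0.680

Σσ²ᵢ = 0.672 + 1.266 + 2.082 = 4.020
Sum of off-diagonal covariances = 1.665
Var(T) = 4.020 + 2 × 1.665 = 7.350
α = (k/(k−1))·(1 − Σσ²ᵢ/Var(T)) = (3/2)·(1 − 4.020/7.350) = 0.680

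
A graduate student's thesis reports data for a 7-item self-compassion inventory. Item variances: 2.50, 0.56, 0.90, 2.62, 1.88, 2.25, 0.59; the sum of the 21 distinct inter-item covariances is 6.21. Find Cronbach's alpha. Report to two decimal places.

α = 0.61

ΣVar(i) = 2.50 + 0.56 + 0.90 + 2.62 + 1.88 + 2.25 + 0.59 = 11.30
Sum of distinct covariances = 6.21
total variance = ΣVar(i) + 2·Σcov = 11.30 + 2 × 6.21 = 23.72
α = (7/6)·(1 − 11.30/23.72) = 0.61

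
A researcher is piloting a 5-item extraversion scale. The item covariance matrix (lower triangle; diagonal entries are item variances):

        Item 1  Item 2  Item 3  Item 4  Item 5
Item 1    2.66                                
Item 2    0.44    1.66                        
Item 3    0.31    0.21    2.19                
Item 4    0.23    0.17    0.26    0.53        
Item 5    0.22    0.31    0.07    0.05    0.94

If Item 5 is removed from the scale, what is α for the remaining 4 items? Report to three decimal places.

Remaining items: Item 1, Item 2, Item 3, Item 4 (k = 4).
Σσᵢ² = 2.66 + 1.66 + 2.19 + 0.53 = 7.04
total variance = 7.04 + 2 × 1.62 = 10.28
α (item deleted) = (4/3)·(1 − 7.04/10.28) = 0.420

α = 0.420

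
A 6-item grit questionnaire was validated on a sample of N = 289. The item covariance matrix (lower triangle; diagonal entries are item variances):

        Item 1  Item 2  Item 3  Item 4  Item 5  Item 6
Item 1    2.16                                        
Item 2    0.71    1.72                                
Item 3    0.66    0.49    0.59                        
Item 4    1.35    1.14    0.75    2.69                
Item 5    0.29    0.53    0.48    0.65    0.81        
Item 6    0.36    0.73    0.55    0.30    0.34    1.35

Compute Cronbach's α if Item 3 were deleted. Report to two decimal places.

α = 0.74

Remaining items: Item 1, Item 2, Item 4, Item 5, Item 6 (k = 5).
sum of item variances = 2.16 + 1.72 + 2.69 + 0.81 + 1.35 = 8.73
Var(T) = 8.73 + 2 × 6.40 = 21.53
α (item deleted) = (5/4)·(1 − 8.73/21.53) = 0.74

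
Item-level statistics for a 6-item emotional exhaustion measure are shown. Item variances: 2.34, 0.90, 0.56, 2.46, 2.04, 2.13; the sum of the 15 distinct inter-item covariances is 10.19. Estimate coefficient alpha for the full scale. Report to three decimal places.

α = 0.794

Σσ²ᵢ = 2.34 + 0.90 + 0.56 + 2.46 + 2.04 + 2.13 = 10.43
Sum of distinct covariances = 10.19
Var(T) = Σσ²ᵢ + 2·Σcov = 10.43 + 2 × 10.19 = 30.81
α = (6/5)·(1 − 10.43/30.81) = 0.794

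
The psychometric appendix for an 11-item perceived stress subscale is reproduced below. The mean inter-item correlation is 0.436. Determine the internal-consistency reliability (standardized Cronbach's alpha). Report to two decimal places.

α = 0.89

Standardized α = k·r̄ / (1 + (k−1)·r̄) = 11 × 0.436 / (1 + 10 × 0.436)
  = 4.7960 / 5.3600 = 0.89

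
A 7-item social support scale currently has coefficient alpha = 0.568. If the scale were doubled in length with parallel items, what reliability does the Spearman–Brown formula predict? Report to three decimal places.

predicted reliability = 0.724

Length factor m = 2
α' = m·α / (1 + (m−1)·α)
   = 2 × 0.568 / (1 + (2 − 1) × 0.568)
   = 1.1360 / 1.5680 = 0.724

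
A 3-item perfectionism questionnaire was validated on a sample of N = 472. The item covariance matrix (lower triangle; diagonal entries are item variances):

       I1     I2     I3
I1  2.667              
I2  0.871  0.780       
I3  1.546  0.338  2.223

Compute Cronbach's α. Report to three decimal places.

Cronbach's α = 0.739

Σσᵢ² = 2.667 + 0.780 + 2.223 = 5.670
Sum of off-diagonal covariances = 2.755
σ²_T = 5.670 + 2 × 2.755 = 11.180
α = (k/(k−1))·(1 − Σσᵢ²/σ²_T) = (3/2)·(1 − 5.670/11.180) = 0.739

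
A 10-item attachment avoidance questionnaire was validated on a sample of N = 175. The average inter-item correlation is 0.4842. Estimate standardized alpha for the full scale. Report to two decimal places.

Standardized α = k·r̄ / (1 + (k−1)·r̄) = 10 × 0.4842 / (1 + 9 × 0.4842)
  = 4.8420 / 5.3578 = 0.90

standardized alpha = 0.90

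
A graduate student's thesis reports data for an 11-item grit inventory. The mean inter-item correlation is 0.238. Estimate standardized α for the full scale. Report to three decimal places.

Standardized α = k·r̄ / (1 + (k−1)·r̄) = 11 × 0.238 / (1 + 10 × 0.238)
  = 2.6180 / 3.3800 = 0.775

standardized α = 0.775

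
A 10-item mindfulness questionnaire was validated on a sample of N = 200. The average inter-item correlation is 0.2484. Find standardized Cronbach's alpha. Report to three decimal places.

α = 0.768

Standardized α = k·r̄ / (1 + (k−1)·r̄) = 10 × 0.2484 / (1 + 9 × 0.2484)
  = 2.4840 / 3.2356 = 0.768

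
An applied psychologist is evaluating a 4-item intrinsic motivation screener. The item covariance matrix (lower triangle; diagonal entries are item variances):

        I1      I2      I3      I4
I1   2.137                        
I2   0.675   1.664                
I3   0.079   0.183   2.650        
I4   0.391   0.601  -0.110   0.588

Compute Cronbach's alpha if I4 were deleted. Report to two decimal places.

Remaining items: I1, I2, I3 (k = 3).
ΣVar(i) = 2.137 + 1.664 + 2.650 = 6.451
σ²_T = 6.451 + 2 × 0.937 = 8.325
α (item deleted) = (3/2)·(1 − 6.451/8.325) = 0.34

Cronbach's alpha = 0.34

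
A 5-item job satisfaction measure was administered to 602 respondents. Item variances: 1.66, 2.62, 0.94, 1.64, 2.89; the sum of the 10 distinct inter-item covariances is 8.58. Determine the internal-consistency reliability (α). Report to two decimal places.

Σσᵢ² = 1.66 + 2.62 + 0.94 + 1.64 + 2.89 = 9.75
Sum of distinct covariances = 8.58
Var(T) = Σσᵢ² + 2·Σcov = 9.75 + 2 × 8.58 = 26.91
α = (5/4)·(1 − 9.75/26.91) = 0.80

α = 0.80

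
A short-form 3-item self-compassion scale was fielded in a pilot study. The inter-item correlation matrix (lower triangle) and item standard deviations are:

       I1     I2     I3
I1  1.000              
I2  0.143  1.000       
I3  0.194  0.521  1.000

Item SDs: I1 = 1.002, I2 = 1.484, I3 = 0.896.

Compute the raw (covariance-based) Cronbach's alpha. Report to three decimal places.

α = 0.525

Σσ²ᵢ = 1.002² + 1.484² + 0.896² = 4.0091
Covariances σ_ij = r_ij · s_i · s_j:
  σ(I1,I2) = 0.143 × 1.002 × 1.484 = 0.2126
  σ(I1,I3) = 0.194 × 1.002 × 0.896 = 0.1742
  σ(I2,I3) = 0.521 × 1.484 × 0.896 = 0.6928
σ²_T = Σσ²ᵢ + 2·Σσ_ij = 4.0091 + 2 × 1.0796 = 6.1683
α = (3/2)·(1 − 4.0091/6.1683) = 0.525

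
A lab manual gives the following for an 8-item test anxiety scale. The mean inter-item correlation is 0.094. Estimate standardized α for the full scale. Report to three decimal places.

Standardized α = k·r̄ / (1 + (k−1)·r̄) = 8 × 0.094 / (1 + 7 × 0.094)
  = 0.7520 / 1.6580 = 0.454

α = 0.454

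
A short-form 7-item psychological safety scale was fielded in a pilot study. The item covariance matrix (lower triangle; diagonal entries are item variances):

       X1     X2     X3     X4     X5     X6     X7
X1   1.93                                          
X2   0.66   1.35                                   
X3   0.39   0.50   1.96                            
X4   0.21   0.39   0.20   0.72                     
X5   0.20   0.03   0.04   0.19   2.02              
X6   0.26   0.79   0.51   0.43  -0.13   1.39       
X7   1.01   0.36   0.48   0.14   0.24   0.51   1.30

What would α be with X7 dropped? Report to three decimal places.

α = 0.599

Remaining items: X1, X2, X3, X4, X5, X6 (k = 6).
Σσᵢ² = 1.93 + 1.35 + 1.96 + 0.72 + 2.02 + 1.39 = 9.37
Var(T) = 9.37 + 2 × 4.67 = 18.71
α (item deleted) = (6/5)·(1 − 9.37/18.71) = 0.599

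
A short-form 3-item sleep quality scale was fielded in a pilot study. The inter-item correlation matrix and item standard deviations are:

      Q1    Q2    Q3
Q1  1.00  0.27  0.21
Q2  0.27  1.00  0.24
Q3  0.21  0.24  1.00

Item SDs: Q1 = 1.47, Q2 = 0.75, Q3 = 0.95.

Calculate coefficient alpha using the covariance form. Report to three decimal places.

Σσ²ᵢ = 1.47² + 0.75² + 0.95² = 3.6259
Covariances σ_ij = r_ij · s_i · s_j:
  σ(Q1,Q2) = 0.27 × 1.47 × 0.75 = 0.2977
  σ(Q1,Q3) = 0.21 × 1.47 × 0.95 = 0.2933
  σ(Q2,Q3) = 0.24 × 0.75 × 0.95 = 0.1710
σ²_T = Σσ²ᵢ + 2·Σσ_ij = 3.6259 + 2 × 0.7620 = 5.1499
α = (3/2)·(1 − 3.6259/5.1499) = 0.444

α = 0.444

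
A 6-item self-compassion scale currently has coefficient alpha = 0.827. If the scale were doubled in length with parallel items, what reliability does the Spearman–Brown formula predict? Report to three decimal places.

Length factor m = 2
α' = m·α / (1 + (m−1)·α)
   = 2 × 0.827 / (1 + (2 − 1) × 0.827)
   = 1.6540 / 1.8270 = 0.905

predicted reliability = 0.905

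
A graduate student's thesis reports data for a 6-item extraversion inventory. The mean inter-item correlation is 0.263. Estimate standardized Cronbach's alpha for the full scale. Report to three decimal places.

Standardized α = k·r̄ / (1 + (k−1)·r̄) = 6 × 0.263 / (1 + 5 × 0.263)
  = 1.5780 / 2.3150 = 0.682

α = 0.682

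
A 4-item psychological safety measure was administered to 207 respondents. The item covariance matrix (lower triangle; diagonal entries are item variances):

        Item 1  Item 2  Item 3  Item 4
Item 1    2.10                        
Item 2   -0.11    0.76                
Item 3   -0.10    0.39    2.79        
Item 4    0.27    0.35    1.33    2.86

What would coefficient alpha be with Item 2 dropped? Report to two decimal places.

coefficient alpha = 0.42

Remaining items: Item 1, Item 3, Item 4 (k = 3).
sum of item variances = 2.10 + 2.79 + 2.86 = 7.75
σ²_T = 7.75 + 2 × 1.50 = 10.75
α (item deleted) = (3/2)·(1 − 7.75/10.75) = 0.42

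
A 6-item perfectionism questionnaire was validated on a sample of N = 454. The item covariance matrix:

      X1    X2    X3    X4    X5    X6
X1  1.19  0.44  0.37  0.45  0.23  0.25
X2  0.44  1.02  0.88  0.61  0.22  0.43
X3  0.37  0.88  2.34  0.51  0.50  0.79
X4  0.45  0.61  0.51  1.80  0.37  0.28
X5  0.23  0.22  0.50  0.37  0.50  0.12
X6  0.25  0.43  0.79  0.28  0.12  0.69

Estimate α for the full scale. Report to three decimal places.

α = 0.757

Σσᵢ² = 1.19 + 1.02 + 2.34 + 1.80 + 0.50 + 0.69 = 7.54
Sum of the distinct covariances = 6.45
Var(T) = 7.54 + 2 × 6.45 = 20.44
α = (k/(k−1))·(1 − Σσᵢ²/Var(T)) = (6/5)·(1 − 7.54/20.44) = 0.757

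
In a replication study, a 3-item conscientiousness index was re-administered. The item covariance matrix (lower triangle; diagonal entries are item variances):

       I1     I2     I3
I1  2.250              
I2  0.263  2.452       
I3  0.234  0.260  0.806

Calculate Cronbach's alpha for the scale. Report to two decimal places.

Cronbach's alpha = 0.32

Σσᵢ² = 2.250 + 2.452 + 0.806 = 5.508
Σ_{i<j} σ_ij = 0.757
total variance = 5.508 + 2 × 0.757 = 7.022
α = (k/(k−1))·(1 − Σσᵢ²/total variance) = (3/2)·(1 − 5.508/7.022) = 0.32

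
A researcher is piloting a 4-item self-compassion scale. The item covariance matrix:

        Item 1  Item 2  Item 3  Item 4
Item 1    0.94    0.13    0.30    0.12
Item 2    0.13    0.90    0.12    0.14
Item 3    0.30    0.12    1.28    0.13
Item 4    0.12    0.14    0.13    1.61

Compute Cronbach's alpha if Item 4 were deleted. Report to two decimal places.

α = 0.39

Remaining items: Item 1, Item 2, Item 3 (k = 3).
ΣVar(i) = 0.94 + 0.90 + 1.28 = 3.12
σ²_T = 3.12 + 2 × 0.55 = 4.22
α (item deleted) = (3/2)·(1 − 3.12/4.22) = 0.39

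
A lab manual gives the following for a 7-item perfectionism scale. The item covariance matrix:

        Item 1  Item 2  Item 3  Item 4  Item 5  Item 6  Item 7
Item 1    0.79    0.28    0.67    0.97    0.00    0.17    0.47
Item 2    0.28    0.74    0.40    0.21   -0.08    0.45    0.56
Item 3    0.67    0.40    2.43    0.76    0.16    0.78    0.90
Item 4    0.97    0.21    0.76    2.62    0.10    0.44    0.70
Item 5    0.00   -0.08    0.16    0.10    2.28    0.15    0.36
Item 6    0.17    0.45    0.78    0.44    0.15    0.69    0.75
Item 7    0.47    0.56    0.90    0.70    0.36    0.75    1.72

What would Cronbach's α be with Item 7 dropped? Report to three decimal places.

α = 0.640

Remaining items: Item 1, Item 2, Item 3, Item 4, Item 5, Item 6 (k = 6).
ΣVar(i) = 0.79 + 0.74 + 2.43 + 2.62 + 2.28 + 0.69 = 9.55
Var(T) = 9.55 + 2 × 5.46 = 20.47
α (item deleted) = (6/5)·(1 − 9.55/20.47) = 0.640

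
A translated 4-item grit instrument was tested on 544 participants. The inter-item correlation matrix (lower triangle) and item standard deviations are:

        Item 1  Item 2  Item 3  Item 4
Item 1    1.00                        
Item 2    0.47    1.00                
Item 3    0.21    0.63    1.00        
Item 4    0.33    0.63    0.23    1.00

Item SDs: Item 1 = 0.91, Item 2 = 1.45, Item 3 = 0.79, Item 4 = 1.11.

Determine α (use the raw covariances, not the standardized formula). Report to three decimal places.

α = 0.746

Σσ²ᵢ = 0.91² + 1.45² + 0.79² + 1.11² = 4.7868
Covariances σ_ij = r_ij · s_i · s_j:
  σ(Item 1,Item 2) = 0.47 × 0.91 × 1.45 = 0.6202
  σ(Item 1,Item 3) = 0.21 × 0.91 × 0.79 = 0.1510
  σ(Item 1,Item 4) = 0.33 × 0.91 × 1.11 = 0.3333
  σ(Item 2,Item 3) = 0.63 × 1.45 × 0.79 = 0.7217
  σ(Item 2,Item 4) = 0.63 × 1.45 × 1.11 = 1.0140
  σ(Item 3,Item 4) = 0.23 × 0.79 × 1.11 = 0.2017
σ²_T = Σσ²ᵢ + 2·Σσ_ij = 4.7868 + 2 × 3.0419 = 10.8706
α = (4/3)·(1 − 4.7868/10.8706) = 0.746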